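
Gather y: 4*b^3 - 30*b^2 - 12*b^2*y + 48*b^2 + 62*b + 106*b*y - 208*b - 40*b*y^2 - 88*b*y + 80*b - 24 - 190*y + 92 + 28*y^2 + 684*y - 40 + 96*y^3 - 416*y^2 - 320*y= 4*b^3 + 18*b^2 - 66*b + 96*y^3 + y^2*(-40*b - 388) + y*(-12*b^2 + 18*b + 174) + 28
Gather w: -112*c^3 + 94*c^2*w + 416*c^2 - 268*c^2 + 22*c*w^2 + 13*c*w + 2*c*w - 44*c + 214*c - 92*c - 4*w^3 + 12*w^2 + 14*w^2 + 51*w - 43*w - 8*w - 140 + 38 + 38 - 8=-112*c^3 + 148*c^2 + 78*c - 4*w^3 + w^2*(22*c + 26) + w*(94*c^2 + 15*c) - 72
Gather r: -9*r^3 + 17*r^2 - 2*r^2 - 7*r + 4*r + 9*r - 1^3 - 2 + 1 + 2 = -9*r^3 + 15*r^2 + 6*r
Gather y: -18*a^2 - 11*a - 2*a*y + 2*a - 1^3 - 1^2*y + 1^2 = -18*a^2 - 9*a + y*(-2*a - 1)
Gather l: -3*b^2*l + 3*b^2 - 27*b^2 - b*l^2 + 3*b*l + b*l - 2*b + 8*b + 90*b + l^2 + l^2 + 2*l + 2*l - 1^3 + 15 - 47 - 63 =-24*b^2 + 96*b + l^2*(2 - b) + l*(-3*b^2 + 4*b + 4) - 96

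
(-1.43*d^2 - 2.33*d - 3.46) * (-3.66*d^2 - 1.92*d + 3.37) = 5.2338*d^4 + 11.2734*d^3 + 12.3181*d^2 - 1.2089*d - 11.6602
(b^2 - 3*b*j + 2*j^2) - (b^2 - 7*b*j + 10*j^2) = 4*b*j - 8*j^2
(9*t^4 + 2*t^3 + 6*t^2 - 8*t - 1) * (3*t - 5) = 27*t^5 - 39*t^4 + 8*t^3 - 54*t^2 + 37*t + 5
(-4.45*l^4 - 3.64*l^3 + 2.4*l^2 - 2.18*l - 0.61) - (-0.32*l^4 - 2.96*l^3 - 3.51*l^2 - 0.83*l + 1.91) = -4.13*l^4 - 0.68*l^3 + 5.91*l^2 - 1.35*l - 2.52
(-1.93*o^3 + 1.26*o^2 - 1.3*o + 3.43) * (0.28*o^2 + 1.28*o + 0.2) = -0.5404*o^5 - 2.1176*o^4 + 0.8628*o^3 - 0.4516*o^2 + 4.1304*o + 0.686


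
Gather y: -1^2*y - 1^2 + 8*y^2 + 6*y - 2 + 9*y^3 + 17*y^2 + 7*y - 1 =9*y^3 + 25*y^2 + 12*y - 4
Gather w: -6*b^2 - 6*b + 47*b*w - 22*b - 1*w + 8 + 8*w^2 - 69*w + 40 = -6*b^2 - 28*b + 8*w^2 + w*(47*b - 70) + 48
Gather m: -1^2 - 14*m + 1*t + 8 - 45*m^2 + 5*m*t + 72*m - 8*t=-45*m^2 + m*(5*t + 58) - 7*t + 7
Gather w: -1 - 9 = -10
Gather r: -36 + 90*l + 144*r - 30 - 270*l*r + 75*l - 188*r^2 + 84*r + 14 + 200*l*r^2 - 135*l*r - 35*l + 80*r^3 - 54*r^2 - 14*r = 130*l + 80*r^3 + r^2*(200*l - 242) + r*(214 - 405*l) - 52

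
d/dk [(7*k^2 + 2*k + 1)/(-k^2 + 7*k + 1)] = (51*k^2 + 16*k - 5)/(k^4 - 14*k^3 + 47*k^2 + 14*k + 1)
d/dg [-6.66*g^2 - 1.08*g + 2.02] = -13.32*g - 1.08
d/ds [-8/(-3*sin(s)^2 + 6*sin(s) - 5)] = 48*(1 - sin(s))*cos(s)/(3*sin(s)^2 - 6*sin(s) + 5)^2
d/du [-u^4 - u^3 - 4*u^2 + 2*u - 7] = -4*u^3 - 3*u^2 - 8*u + 2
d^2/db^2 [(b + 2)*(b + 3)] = 2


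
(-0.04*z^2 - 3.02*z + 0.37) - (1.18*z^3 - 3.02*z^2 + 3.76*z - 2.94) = -1.18*z^3 + 2.98*z^2 - 6.78*z + 3.31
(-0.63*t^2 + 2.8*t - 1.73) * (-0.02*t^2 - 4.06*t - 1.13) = 0.0126*t^4 + 2.5018*t^3 - 10.6215*t^2 + 3.8598*t + 1.9549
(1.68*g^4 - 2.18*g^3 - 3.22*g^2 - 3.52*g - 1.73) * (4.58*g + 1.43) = 7.6944*g^5 - 7.582*g^4 - 17.865*g^3 - 20.7262*g^2 - 12.957*g - 2.4739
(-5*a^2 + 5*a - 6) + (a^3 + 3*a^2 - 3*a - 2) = a^3 - 2*a^2 + 2*a - 8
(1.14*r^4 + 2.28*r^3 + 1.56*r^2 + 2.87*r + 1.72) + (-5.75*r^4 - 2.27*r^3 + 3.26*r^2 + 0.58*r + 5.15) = -4.61*r^4 + 0.00999999999999979*r^3 + 4.82*r^2 + 3.45*r + 6.87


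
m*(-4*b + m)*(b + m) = -4*b^2*m - 3*b*m^2 + m^3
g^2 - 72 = (g - 6*sqrt(2))*(g + 6*sqrt(2))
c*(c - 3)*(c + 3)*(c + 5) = c^4 + 5*c^3 - 9*c^2 - 45*c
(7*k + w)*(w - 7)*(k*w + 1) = 7*k^2*w^2 - 49*k^2*w + k*w^3 - 7*k*w^2 + 7*k*w - 49*k + w^2 - 7*w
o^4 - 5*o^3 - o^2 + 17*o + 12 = (o - 4)*(o - 3)*(o + 1)^2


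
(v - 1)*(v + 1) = v^2 - 1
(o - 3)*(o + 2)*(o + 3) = o^3 + 2*o^2 - 9*o - 18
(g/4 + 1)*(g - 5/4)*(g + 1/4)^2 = g^4/4 + 13*g^3/16 - 57*g^2/64 - 149*g/256 - 5/64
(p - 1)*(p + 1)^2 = p^3 + p^2 - p - 1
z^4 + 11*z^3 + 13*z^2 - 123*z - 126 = (z - 3)*(z + 1)*(z + 6)*(z + 7)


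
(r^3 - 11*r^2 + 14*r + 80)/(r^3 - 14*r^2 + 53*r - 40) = (r + 2)/(r - 1)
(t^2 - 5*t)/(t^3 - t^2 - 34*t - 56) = t*(5 - t)/(-t^3 + t^2 + 34*t + 56)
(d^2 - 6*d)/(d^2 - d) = (d - 6)/(d - 1)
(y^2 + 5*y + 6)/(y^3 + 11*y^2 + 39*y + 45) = (y + 2)/(y^2 + 8*y + 15)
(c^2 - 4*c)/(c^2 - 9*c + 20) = c/(c - 5)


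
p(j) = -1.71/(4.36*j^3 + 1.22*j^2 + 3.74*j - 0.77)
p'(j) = -1.71*(-13.08*j^2 - 2.44*j - 3.74)/(4.36*j^3 + 1.22*j^2 + 3.74*j - 0.77)^2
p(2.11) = -0.03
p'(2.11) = 0.04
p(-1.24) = 0.14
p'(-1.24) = 0.25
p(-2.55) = 0.02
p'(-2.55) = 0.03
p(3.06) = -0.01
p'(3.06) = 0.01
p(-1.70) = 0.07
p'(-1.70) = 0.10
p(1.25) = -0.12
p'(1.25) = 0.23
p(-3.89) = 0.01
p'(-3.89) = 0.01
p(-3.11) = 0.01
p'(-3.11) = 0.01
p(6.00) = -0.00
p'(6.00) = 0.00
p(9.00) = -0.00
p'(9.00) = 0.00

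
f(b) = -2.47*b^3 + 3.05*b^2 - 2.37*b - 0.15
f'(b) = -7.41*b^2 + 6.1*b - 2.37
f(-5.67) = 561.58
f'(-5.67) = -275.18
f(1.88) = -10.24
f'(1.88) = -17.09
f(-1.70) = 24.83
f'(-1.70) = -34.15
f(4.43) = -165.53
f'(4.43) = -120.77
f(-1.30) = 13.51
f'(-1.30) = -22.82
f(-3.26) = 125.57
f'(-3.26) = -101.01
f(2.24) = -17.92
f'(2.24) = -25.89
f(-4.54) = 304.61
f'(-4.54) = -182.80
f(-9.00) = 2068.86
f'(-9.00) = -657.48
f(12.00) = -3857.55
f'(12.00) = -996.21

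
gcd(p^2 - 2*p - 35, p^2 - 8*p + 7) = p - 7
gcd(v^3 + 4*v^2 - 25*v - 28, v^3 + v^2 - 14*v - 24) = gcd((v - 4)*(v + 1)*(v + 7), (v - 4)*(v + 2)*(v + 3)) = v - 4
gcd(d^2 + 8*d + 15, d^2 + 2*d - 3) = d + 3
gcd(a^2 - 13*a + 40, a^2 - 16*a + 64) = a - 8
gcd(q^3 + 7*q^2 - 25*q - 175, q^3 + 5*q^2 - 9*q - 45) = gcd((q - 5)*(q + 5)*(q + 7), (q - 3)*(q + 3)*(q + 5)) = q + 5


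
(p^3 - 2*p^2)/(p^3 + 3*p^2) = (p - 2)/(p + 3)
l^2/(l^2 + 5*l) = l/(l + 5)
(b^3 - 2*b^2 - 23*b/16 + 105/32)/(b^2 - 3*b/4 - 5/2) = (8*b^2 - 26*b + 21)/(8*(b - 2))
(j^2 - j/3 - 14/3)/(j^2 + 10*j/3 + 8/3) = (3*j - 7)/(3*j + 4)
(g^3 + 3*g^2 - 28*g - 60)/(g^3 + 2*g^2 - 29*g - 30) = (g + 2)/(g + 1)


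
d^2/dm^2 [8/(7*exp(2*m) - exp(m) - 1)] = 8*((1 - 28*exp(m))*(-7*exp(2*m) + exp(m) + 1) - 2*(14*exp(m) - 1)^2*exp(m))*exp(m)/(-7*exp(2*m) + exp(m) + 1)^3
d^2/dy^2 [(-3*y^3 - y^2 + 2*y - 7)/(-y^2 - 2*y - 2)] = 2*(2*y^3 + 51*y^2 + 90*y + 26)/(y^6 + 6*y^5 + 18*y^4 + 32*y^3 + 36*y^2 + 24*y + 8)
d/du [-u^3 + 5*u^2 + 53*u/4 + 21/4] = -3*u^2 + 10*u + 53/4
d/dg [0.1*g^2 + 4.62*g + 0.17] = 0.2*g + 4.62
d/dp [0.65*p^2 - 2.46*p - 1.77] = 1.3*p - 2.46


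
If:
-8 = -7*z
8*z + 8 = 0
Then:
No Solution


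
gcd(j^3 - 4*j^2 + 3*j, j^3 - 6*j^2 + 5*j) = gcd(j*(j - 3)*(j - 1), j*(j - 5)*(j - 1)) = j^2 - j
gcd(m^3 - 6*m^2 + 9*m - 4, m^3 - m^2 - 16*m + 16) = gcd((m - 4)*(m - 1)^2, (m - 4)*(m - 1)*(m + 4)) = m^2 - 5*m + 4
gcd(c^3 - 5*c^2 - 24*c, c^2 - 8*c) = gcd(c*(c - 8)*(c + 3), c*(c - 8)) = c^2 - 8*c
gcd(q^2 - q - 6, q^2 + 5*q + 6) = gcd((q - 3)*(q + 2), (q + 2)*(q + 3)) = q + 2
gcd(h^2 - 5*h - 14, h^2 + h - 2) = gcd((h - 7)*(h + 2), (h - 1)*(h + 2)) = h + 2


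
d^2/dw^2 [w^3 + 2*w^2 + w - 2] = 6*w + 4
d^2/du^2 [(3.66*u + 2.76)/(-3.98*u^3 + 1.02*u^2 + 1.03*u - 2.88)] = (-347.855184*u^5 - 435.485232*u^4 + 141.6486*u^3 + 554.085648*u^2 + 107.909712*u - 43.785768)/(63.044792*u^9 - 48.471624*u^8 - 36.52446*u^7 + 160.888176*u^6 - 60.697578*u^5 - 65.09493*u^4 + 116.096777*u^3 - 16.214688*u^2 - 25.629696*u + 23.887872)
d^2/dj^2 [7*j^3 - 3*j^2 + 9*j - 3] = 42*j - 6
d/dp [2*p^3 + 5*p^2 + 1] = 2*p*(3*p + 5)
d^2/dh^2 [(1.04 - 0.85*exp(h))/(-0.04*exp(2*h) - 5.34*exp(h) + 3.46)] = (0.00136*exp(4*h) - 0.188216*exp(3*h) + 0.0394080000000017*exp(2*h) - 14.527028*exp(h) - 9.039596)*exp(h)/(6.4e-5*exp(6*h) + 0.025632*exp(5*h) + 3.405264*exp(4*h) + 147.838968*exp(3*h) - 294.555336*exp(2*h) + 191.785032*exp(h) - 41.421736)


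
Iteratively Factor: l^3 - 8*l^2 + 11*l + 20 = (l - 4)*(l^2 - 4*l - 5) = (l - 4)*(l + 1)*(l - 5)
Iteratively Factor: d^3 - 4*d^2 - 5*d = (d)*(d^2 - 4*d - 5) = d*(d - 5)*(d + 1)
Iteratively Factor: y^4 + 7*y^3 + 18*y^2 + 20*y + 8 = (y + 2)*(y^3 + 5*y^2 + 8*y + 4) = (y + 1)*(y + 2)*(y^2 + 4*y + 4) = (y + 1)*(y + 2)^2*(y + 2)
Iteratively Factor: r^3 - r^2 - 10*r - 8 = (r - 4)*(r^2 + 3*r + 2) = (r - 4)*(r + 1)*(r + 2)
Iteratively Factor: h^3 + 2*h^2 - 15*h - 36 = (h + 3)*(h^2 - h - 12) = (h - 4)*(h + 3)*(h + 3)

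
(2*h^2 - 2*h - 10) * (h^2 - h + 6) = 2*h^4 - 4*h^3 + 4*h^2 - 2*h - 60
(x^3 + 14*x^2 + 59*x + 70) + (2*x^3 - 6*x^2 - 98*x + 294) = 3*x^3 + 8*x^2 - 39*x + 364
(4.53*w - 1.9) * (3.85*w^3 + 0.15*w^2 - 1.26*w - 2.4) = 17.4405*w^4 - 6.6355*w^3 - 5.9928*w^2 - 8.478*w + 4.56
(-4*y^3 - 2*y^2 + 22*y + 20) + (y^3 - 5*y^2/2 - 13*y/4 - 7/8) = -3*y^3 - 9*y^2/2 + 75*y/4 + 153/8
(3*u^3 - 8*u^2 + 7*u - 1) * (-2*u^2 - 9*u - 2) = -6*u^5 - 11*u^4 + 52*u^3 - 45*u^2 - 5*u + 2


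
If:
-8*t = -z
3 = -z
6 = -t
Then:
No Solution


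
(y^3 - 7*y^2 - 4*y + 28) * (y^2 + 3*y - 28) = y^5 - 4*y^4 - 53*y^3 + 212*y^2 + 196*y - 784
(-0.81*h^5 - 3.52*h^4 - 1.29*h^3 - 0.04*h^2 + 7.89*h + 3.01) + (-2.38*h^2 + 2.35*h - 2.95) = -0.81*h^5 - 3.52*h^4 - 1.29*h^3 - 2.42*h^2 + 10.24*h + 0.0599999999999996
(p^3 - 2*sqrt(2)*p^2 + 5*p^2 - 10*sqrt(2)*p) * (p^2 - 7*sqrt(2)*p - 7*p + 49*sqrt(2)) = p^5 - 9*sqrt(2)*p^4 - 2*p^4 - 7*p^3 + 18*sqrt(2)*p^3 - 56*p^2 + 315*sqrt(2)*p^2 - 980*p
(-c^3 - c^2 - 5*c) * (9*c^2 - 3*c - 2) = -9*c^5 - 6*c^4 - 40*c^3 + 17*c^2 + 10*c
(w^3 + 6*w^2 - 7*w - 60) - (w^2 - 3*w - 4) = w^3 + 5*w^2 - 4*w - 56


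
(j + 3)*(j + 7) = j^2 + 10*j + 21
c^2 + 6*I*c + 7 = (c - I)*(c + 7*I)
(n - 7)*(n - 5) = n^2 - 12*n + 35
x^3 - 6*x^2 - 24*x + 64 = (x - 8)*(x - 2)*(x + 4)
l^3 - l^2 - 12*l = l*(l - 4)*(l + 3)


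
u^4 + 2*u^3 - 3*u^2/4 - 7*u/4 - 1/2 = (u - 1)*(u + 1/2)^2*(u + 2)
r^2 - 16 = (r - 4)*(r + 4)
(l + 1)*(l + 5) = l^2 + 6*l + 5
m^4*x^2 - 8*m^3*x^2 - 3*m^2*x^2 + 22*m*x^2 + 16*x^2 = (m - 8)*(m - 2)*(m*x + x)^2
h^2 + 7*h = h*(h + 7)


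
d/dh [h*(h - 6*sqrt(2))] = 2*h - 6*sqrt(2)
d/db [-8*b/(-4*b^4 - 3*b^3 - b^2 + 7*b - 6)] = 8*(-12*b^4 - 6*b^3 - b^2 + 6)/(16*b^8 + 24*b^7 + 17*b^6 - 50*b^5 + 7*b^4 + 22*b^3 + 61*b^2 - 84*b + 36)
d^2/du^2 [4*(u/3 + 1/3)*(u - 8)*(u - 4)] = 8*u - 88/3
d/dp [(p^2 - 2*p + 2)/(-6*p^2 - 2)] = (-3*p^2 + 5*p + 1)/(9*p^4 + 6*p^2 + 1)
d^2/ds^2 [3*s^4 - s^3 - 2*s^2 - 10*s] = 36*s^2 - 6*s - 4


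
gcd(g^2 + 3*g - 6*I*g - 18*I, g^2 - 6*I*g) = g - 6*I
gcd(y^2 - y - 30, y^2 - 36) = y - 6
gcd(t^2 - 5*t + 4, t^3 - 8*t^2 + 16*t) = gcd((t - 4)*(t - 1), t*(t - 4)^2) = t - 4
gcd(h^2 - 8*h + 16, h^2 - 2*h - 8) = h - 4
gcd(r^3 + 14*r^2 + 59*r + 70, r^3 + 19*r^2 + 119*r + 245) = r^2 + 12*r + 35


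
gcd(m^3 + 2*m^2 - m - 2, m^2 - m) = m - 1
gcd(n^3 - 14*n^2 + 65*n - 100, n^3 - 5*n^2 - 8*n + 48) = n - 4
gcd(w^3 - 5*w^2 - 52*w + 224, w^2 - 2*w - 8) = w - 4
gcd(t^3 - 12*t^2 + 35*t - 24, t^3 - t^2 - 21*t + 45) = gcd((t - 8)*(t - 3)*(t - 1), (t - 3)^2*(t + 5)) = t - 3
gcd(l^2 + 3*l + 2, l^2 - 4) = l + 2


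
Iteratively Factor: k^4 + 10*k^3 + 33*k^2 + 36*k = (k + 3)*(k^3 + 7*k^2 + 12*k) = (k + 3)^2*(k^2 + 4*k) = k*(k + 3)^2*(k + 4)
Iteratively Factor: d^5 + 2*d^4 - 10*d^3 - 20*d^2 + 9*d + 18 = (d + 1)*(d^4 + d^3 - 11*d^2 - 9*d + 18) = (d - 1)*(d + 1)*(d^3 + 2*d^2 - 9*d - 18) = (d - 1)*(d + 1)*(d + 3)*(d^2 - d - 6) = (d - 1)*(d + 1)*(d + 2)*(d + 3)*(d - 3)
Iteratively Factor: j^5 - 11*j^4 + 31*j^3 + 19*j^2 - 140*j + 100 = (j - 5)*(j^4 - 6*j^3 + j^2 + 24*j - 20) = (j - 5)*(j - 1)*(j^3 - 5*j^2 - 4*j + 20) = (j - 5)*(j - 2)*(j - 1)*(j^2 - 3*j - 10) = (j - 5)^2*(j - 2)*(j - 1)*(j + 2)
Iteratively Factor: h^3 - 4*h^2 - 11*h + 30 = (h - 5)*(h^2 + h - 6) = (h - 5)*(h - 2)*(h + 3)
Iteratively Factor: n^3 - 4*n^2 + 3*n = (n - 1)*(n^2 - 3*n) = n*(n - 1)*(n - 3)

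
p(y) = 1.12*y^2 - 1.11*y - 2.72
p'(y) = 2.24*y - 1.11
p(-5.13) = 32.45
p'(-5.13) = -12.60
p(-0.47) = -1.95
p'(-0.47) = -2.16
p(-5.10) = 32.07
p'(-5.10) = -12.53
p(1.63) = -1.55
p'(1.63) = 2.54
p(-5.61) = 38.76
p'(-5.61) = -13.68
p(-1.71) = 2.45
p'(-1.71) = -4.94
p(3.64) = 8.08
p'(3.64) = 7.04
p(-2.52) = 7.19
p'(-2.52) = -6.75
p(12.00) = 145.24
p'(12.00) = 25.77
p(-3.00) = 10.69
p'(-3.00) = -7.83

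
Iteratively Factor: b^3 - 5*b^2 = (b)*(b^2 - 5*b) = b*(b - 5)*(b)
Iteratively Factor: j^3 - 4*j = (j)*(j^2 - 4) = j*(j + 2)*(j - 2)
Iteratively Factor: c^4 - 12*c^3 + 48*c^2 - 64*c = (c)*(c^3 - 12*c^2 + 48*c - 64) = c*(c - 4)*(c^2 - 8*c + 16) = c*(c - 4)^2*(c - 4)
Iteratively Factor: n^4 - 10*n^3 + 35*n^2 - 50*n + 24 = (n - 4)*(n^3 - 6*n^2 + 11*n - 6) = (n - 4)*(n - 2)*(n^2 - 4*n + 3) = (n - 4)*(n - 3)*(n - 2)*(n - 1)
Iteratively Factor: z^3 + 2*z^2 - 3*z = (z)*(z^2 + 2*z - 3) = z*(z - 1)*(z + 3)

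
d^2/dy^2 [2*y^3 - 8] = 12*y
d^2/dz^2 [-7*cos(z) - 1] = 7*cos(z)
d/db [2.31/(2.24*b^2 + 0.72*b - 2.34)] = (-10.3488*b - 1.6632)/(2.24*b^2 + 0.72*b - 2.34)^2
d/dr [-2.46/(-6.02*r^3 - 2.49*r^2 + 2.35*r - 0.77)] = (-44.4276*r^2 - 12.2508*r + 5.781)/(6.02*r^3 + 2.49*r^2 - 2.35*r + 0.77)^2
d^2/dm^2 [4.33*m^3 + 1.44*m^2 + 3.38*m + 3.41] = 25.98*m + 2.88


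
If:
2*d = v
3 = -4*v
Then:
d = -3/8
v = -3/4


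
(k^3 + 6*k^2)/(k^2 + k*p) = k*(k + 6)/(k + p)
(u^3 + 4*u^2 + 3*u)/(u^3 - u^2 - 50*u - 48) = u*(u + 3)/(u^2 - 2*u - 48)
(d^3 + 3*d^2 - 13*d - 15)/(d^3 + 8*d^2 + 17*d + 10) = (d - 3)/(d + 2)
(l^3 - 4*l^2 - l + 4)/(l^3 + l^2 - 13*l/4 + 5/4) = 4*(l^2 - 3*l - 4)/(4*l^2 + 8*l - 5)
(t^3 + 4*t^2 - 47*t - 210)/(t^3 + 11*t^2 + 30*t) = (t - 7)/t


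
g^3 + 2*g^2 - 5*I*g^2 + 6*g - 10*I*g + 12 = (g + 2)*(g - 6*I)*(g + I)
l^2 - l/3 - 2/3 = (l - 1)*(l + 2/3)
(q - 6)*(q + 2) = q^2 - 4*q - 12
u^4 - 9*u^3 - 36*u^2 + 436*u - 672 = (u - 8)*(u - 6)*(u - 2)*(u + 7)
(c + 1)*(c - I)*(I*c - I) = I*c^3 + c^2 - I*c - 1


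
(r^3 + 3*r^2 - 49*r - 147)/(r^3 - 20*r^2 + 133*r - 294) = (r^2 + 10*r + 21)/(r^2 - 13*r + 42)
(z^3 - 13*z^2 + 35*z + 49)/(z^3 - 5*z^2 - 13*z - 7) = (z - 7)/(z + 1)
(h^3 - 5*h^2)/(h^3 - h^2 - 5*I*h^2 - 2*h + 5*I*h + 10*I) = h^2*(h - 5)/(h^3 - h^2*(1 + 5*I) + h*(-2 + 5*I) + 10*I)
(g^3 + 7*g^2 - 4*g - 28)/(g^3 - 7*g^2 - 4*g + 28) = (g + 7)/(g - 7)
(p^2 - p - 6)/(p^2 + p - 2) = (p - 3)/(p - 1)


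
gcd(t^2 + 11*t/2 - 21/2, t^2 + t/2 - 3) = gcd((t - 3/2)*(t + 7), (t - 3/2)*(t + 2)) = t - 3/2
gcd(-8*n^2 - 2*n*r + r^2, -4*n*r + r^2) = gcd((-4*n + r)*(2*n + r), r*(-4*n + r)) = -4*n + r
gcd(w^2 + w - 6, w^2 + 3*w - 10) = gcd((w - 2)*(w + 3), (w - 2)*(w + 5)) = w - 2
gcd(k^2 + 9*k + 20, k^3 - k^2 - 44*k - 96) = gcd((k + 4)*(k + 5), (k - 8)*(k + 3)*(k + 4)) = k + 4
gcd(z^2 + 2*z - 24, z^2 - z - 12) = z - 4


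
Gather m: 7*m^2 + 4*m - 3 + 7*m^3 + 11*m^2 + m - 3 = 7*m^3 + 18*m^2 + 5*m - 6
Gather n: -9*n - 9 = -9*n - 9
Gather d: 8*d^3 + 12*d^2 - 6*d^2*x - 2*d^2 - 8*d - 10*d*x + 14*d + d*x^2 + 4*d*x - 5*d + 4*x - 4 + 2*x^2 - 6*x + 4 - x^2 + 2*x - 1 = 8*d^3 + d^2*(10 - 6*x) + d*(x^2 - 6*x + 1) + x^2 - 1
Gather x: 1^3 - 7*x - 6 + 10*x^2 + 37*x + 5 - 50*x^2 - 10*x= -40*x^2 + 20*x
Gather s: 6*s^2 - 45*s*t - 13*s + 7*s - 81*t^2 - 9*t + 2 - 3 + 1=6*s^2 + s*(-45*t - 6) - 81*t^2 - 9*t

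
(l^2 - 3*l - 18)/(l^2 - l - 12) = (l - 6)/(l - 4)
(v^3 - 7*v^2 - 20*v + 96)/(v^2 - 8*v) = v + 1 - 12/v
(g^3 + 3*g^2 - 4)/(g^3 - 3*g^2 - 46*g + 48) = (g^2 + 4*g + 4)/(g^2 - 2*g - 48)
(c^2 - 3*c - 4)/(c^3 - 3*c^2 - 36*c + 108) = (c^2 - 3*c - 4)/(c^3 - 3*c^2 - 36*c + 108)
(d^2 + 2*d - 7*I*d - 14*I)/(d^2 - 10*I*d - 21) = (d + 2)/(d - 3*I)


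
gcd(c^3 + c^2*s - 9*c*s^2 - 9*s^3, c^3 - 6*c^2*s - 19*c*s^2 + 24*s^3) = c + 3*s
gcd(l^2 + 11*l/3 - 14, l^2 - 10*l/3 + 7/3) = l - 7/3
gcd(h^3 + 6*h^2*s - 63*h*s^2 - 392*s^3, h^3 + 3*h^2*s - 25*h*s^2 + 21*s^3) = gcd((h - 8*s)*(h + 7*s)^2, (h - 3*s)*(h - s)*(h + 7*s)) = h + 7*s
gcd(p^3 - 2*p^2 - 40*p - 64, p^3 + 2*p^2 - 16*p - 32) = p^2 + 6*p + 8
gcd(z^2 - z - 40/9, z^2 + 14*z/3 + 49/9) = 1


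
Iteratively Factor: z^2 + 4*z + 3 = (z + 1)*(z + 3)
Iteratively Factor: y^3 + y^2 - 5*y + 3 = (y - 1)*(y^2 + 2*y - 3) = (y - 1)^2*(y + 3)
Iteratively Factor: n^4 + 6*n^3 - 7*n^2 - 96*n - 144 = (n - 4)*(n^3 + 10*n^2 + 33*n + 36) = (n - 4)*(n + 4)*(n^2 + 6*n + 9) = (n - 4)*(n + 3)*(n + 4)*(n + 3)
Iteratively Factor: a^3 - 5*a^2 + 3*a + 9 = (a + 1)*(a^2 - 6*a + 9) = (a - 3)*(a + 1)*(a - 3)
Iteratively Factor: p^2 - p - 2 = (p + 1)*(p - 2)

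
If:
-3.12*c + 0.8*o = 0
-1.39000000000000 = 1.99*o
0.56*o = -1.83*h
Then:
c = -0.18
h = 0.21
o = -0.70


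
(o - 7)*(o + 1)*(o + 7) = o^3 + o^2 - 49*o - 49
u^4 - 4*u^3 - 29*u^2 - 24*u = u*(u - 8)*(u + 1)*(u + 3)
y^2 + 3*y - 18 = (y - 3)*(y + 6)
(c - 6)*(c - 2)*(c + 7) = c^3 - c^2 - 44*c + 84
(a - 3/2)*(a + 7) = a^2 + 11*a/2 - 21/2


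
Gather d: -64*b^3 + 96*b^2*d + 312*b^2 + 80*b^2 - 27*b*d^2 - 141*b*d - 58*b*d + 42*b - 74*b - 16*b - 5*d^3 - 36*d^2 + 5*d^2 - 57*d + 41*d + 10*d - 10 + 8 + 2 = -64*b^3 + 392*b^2 - 48*b - 5*d^3 + d^2*(-27*b - 31) + d*(96*b^2 - 199*b - 6)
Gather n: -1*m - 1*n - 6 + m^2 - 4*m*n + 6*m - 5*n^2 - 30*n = m^2 + 5*m - 5*n^2 + n*(-4*m - 31) - 6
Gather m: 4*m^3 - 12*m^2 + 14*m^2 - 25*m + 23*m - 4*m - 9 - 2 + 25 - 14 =4*m^3 + 2*m^2 - 6*m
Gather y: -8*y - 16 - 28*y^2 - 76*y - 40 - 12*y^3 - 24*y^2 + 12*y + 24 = -12*y^3 - 52*y^2 - 72*y - 32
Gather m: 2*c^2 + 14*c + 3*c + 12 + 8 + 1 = 2*c^2 + 17*c + 21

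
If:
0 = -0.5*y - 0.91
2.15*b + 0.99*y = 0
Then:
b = 0.84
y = -1.82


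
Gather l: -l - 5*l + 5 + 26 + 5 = 36 - 6*l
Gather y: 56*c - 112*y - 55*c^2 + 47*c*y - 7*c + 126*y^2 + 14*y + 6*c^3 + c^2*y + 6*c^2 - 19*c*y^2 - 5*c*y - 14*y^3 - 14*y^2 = 6*c^3 - 49*c^2 + 49*c - 14*y^3 + y^2*(112 - 19*c) + y*(c^2 + 42*c - 98)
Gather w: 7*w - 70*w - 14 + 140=126 - 63*w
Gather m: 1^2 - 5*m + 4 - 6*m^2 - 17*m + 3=-6*m^2 - 22*m + 8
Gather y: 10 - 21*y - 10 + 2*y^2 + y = 2*y^2 - 20*y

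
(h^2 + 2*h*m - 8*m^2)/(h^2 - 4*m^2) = (h + 4*m)/(h + 2*m)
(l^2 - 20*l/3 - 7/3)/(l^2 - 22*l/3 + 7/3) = (3*l + 1)/(3*l - 1)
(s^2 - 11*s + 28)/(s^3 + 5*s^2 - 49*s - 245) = (s - 4)/(s^2 + 12*s + 35)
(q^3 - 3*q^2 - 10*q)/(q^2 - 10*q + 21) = q*(q^2 - 3*q - 10)/(q^2 - 10*q + 21)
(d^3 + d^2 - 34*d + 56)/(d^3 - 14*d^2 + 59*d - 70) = (d^2 + 3*d - 28)/(d^2 - 12*d + 35)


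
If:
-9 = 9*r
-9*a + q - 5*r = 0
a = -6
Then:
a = -6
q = -59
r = -1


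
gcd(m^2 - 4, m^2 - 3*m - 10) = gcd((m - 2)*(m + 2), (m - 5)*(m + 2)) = m + 2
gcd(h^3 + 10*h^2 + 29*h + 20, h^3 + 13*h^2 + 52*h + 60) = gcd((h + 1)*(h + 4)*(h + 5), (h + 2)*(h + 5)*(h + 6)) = h + 5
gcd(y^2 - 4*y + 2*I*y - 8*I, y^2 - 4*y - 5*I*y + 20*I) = y - 4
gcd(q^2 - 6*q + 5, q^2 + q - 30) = q - 5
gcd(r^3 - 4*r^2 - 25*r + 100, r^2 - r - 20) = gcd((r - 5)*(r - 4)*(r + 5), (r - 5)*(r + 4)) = r - 5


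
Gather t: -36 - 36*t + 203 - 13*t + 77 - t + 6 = 250 - 50*t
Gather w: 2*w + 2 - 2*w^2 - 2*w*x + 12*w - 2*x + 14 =-2*w^2 + w*(14 - 2*x) - 2*x + 16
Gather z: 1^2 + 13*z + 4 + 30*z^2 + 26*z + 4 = 30*z^2 + 39*z + 9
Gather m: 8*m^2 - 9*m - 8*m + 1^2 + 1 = 8*m^2 - 17*m + 2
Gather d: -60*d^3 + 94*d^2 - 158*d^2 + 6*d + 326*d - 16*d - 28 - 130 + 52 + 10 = -60*d^3 - 64*d^2 + 316*d - 96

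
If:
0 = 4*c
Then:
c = 0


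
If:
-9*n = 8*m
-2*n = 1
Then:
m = 9/16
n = -1/2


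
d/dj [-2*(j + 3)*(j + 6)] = -4*j - 18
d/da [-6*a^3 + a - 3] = 1 - 18*a^2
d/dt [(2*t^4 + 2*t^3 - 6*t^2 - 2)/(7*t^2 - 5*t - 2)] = 2*(14*t^5 - 8*t^4 - 18*t^3 + 9*t^2 + 26*t - 5)/(49*t^4 - 70*t^3 - 3*t^2 + 20*t + 4)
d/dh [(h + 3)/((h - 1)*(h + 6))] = (-h^2 - 6*h - 21)/(h^4 + 10*h^3 + 13*h^2 - 60*h + 36)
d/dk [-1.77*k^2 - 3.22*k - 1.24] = -3.54*k - 3.22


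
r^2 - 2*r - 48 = (r - 8)*(r + 6)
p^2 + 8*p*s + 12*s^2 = (p + 2*s)*(p + 6*s)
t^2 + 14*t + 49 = (t + 7)^2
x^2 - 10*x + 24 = (x - 6)*(x - 4)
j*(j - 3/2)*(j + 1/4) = j^3 - 5*j^2/4 - 3*j/8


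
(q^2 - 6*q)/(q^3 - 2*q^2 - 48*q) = (6 - q)/(-q^2 + 2*q + 48)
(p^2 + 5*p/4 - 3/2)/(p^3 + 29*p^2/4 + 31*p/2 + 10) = (4*p - 3)/(4*p^2 + 21*p + 20)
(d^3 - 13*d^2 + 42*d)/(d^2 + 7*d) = (d^2 - 13*d + 42)/(d + 7)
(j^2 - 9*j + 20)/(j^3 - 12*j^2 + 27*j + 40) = (j - 4)/(j^2 - 7*j - 8)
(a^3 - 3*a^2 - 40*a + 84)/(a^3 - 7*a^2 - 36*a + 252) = (a - 2)/(a - 6)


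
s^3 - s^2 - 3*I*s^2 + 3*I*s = s*(s - 1)*(s - 3*I)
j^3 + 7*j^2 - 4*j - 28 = (j - 2)*(j + 2)*(j + 7)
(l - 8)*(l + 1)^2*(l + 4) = l^4 - 2*l^3 - 39*l^2 - 68*l - 32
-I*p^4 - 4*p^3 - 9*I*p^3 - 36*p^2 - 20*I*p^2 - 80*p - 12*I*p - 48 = (p + 2)*(p + 6)*(p - 4*I)*(-I*p - I)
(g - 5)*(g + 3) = g^2 - 2*g - 15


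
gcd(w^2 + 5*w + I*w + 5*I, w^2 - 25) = w + 5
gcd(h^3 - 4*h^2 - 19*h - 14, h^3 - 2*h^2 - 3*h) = h + 1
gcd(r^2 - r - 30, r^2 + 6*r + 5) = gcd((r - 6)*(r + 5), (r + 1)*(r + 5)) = r + 5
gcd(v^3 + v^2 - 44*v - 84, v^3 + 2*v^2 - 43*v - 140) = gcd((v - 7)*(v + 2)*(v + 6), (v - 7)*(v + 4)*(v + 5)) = v - 7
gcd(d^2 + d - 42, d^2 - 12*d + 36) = d - 6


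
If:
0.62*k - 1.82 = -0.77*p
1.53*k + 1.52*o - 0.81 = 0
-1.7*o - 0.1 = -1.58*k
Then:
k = 0.31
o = 0.23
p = 2.12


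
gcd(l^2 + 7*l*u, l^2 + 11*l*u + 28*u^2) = l + 7*u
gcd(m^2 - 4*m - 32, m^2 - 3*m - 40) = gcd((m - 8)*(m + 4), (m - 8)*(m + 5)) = m - 8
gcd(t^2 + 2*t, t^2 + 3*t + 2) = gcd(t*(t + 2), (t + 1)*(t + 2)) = t + 2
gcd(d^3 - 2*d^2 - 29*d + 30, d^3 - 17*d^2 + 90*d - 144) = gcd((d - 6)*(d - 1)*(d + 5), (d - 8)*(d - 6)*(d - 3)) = d - 6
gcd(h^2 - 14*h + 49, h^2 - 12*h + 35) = h - 7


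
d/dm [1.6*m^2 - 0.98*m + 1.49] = 3.2*m - 0.98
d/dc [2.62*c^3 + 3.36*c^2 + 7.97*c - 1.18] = 7.86*c^2 + 6.72*c + 7.97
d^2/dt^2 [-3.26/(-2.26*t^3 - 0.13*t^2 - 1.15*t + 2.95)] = (-(44.2056*t + 0.8476)*(2.26*t^3 + 0.13*t^2 + 1.15*t - 2.95) + 3.26*(6.78*t^2 + 0.26*t + 1.15)*(13.56*t^2 + 0.52*t + 2.3))/(2.26*t^3 + 0.13*t^2 + 1.15*t - 2.95)^3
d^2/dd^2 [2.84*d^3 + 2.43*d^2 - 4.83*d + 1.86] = 17.04*d + 4.86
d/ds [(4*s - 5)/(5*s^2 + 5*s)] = (-4*s^2 + 10*s + 5)/(5*s^2*(s^2 + 2*s + 1))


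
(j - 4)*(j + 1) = j^2 - 3*j - 4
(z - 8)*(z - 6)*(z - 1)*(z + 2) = z^4 - 13*z^3 + 32*z^2 + 76*z - 96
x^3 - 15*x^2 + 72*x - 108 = (x - 6)^2*(x - 3)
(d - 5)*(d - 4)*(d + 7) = d^3 - 2*d^2 - 43*d + 140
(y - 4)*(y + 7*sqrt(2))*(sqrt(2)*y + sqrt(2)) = sqrt(2)*y^3 - 3*sqrt(2)*y^2 + 14*y^2 - 42*y - 4*sqrt(2)*y - 56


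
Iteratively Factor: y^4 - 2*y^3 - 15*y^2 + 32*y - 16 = (y + 4)*(y^3 - 6*y^2 + 9*y - 4) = (y - 1)*(y + 4)*(y^2 - 5*y + 4) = (y - 4)*(y - 1)*(y + 4)*(y - 1)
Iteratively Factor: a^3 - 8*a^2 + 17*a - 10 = (a - 5)*(a^2 - 3*a + 2) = (a - 5)*(a - 2)*(a - 1)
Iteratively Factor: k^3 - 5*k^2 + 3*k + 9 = (k - 3)*(k^2 - 2*k - 3) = (k - 3)^2*(k + 1)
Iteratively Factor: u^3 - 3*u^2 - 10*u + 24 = (u + 3)*(u^2 - 6*u + 8) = (u - 2)*(u + 3)*(u - 4)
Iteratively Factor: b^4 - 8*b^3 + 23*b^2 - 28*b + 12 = (b - 1)*(b^3 - 7*b^2 + 16*b - 12) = (b - 3)*(b - 1)*(b^2 - 4*b + 4) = (b - 3)*(b - 2)*(b - 1)*(b - 2)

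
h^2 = h^2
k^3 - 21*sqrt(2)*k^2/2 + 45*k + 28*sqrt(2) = (k - 7*sqrt(2))*(k - 4*sqrt(2))*(k + sqrt(2)/2)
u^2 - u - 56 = (u - 8)*(u + 7)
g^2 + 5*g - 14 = (g - 2)*(g + 7)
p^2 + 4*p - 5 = (p - 1)*(p + 5)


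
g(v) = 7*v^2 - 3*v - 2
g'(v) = 14*v - 3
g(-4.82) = 175.09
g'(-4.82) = -70.48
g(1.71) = 13.34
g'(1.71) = 20.94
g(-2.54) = 50.78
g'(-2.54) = -38.56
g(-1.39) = 15.69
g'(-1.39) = -22.46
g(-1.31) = 13.94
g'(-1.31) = -21.34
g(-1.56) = 19.72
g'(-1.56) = -24.84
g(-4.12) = 129.18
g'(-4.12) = -60.68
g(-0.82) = 5.17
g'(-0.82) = -14.48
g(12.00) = 970.00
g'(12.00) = 165.00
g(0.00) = -2.00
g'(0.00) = -3.00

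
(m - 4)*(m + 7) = m^2 + 3*m - 28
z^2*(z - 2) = z^3 - 2*z^2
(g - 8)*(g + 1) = g^2 - 7*g - 8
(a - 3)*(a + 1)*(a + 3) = a^3 + a^2 - 9*a - 9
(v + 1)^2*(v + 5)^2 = v^4 + 12*v^3 + 46*v^2 + 60*v + 25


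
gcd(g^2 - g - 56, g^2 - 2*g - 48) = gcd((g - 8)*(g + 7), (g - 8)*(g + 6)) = g - 8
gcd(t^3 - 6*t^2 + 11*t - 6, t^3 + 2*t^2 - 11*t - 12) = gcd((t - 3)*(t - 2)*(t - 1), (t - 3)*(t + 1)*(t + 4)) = t - 3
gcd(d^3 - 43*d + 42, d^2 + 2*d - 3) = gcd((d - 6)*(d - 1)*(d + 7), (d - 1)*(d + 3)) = d - 1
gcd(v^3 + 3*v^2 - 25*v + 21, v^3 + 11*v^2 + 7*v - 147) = v^2 + 4*v - 21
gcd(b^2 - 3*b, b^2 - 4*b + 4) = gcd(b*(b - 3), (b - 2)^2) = 1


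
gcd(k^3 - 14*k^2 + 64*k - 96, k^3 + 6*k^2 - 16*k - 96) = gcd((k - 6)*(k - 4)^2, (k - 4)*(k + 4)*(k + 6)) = k - 4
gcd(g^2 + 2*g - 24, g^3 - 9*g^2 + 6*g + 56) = g - 4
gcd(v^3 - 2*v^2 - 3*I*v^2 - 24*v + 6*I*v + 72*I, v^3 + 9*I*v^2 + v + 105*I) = v - 3*I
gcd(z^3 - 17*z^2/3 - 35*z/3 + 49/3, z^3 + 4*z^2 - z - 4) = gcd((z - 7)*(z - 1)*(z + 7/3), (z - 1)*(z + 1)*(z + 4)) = z - 1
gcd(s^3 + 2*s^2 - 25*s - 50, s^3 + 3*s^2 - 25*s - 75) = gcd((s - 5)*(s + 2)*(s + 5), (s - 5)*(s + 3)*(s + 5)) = s^2 - 25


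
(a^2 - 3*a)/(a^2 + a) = (a - 3)/(a + 1)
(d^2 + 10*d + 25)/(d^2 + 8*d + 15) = (d + 5)/(d + 3)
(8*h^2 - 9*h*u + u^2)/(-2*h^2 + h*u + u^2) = (-8*h + u)/(2*h + u)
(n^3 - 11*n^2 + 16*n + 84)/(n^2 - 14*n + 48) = (n^2 - 5*n - 14)/(n - 8)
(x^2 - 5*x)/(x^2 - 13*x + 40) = x/(x - 8)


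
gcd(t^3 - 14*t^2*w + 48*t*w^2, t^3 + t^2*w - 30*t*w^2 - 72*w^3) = t - 6*w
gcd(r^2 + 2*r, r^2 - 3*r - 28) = 1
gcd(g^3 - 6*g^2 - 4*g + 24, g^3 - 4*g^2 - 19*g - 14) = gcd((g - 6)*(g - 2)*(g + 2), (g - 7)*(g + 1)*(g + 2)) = g + 2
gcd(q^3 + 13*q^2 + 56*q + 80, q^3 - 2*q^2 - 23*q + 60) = q + 5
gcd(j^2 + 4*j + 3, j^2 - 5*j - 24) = j + 3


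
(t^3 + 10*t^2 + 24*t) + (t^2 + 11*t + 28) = t^3 + 11*t^2 + 35*t + 28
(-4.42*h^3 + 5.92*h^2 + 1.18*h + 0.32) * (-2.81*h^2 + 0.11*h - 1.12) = 12.4202*h^5 - 17.1214*h^4 + 2.2858*h^3 - 7.3998*h^2 - 1.2864*h - 0.3584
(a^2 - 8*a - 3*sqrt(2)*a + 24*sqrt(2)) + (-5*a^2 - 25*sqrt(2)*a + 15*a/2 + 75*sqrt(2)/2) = -4*a^2 - 28*sqrt(2)*a - a/2 + 123*sqrt(2)/2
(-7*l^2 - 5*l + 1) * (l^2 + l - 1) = -7*l^4 - 12*l^3 + 3*l^2 + 6*l - 1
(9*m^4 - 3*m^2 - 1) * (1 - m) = -9*m^5 + 9*m^4 + 3*m^3 - 3*m^2 + m - 1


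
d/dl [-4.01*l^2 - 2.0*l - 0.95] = -8.02*l - 2.0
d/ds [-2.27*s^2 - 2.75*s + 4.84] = -4.54*s - 2.75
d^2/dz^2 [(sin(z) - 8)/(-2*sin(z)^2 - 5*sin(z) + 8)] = (4*sin(z)^5 - 138*sin(z)^4 - 152*sin(z)^3 - 480*sin(z)^2 + 128*sin(z) + 576)/(5*sin(z) - cos(2*z) - 7)^3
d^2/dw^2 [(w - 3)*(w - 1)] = 2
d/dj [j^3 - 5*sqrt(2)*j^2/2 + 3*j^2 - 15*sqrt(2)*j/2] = 3*j^2 - 5*sqrt(2)*j + 6*j - 15*sqrt(2)/2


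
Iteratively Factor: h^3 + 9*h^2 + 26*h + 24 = (h + 3)*(h^2 + 6*h + 8) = (h + 3)*(h + 4)*(h + 2)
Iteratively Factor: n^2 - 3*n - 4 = (n + 1)*(n - 4)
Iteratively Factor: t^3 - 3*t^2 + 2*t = (t - 2)*(t^2 - t) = t*(t - 2)*(t - 1)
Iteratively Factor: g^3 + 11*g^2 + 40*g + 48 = (g + 4)*(g^2 + 7*g + 12) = (g + 4)^2*(g + 3)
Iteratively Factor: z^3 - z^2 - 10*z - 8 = (z - 4)*(z^2 + 3*z + 2) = (z - 4)*(z + 1)*(z + 2)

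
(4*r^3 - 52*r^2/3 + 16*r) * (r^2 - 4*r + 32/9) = 4*r^5 - 100*r^4/3 + 896*r^3/9 - 3392*r^2/27 + 512*r/9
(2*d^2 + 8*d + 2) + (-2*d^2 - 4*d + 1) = 4*d + 3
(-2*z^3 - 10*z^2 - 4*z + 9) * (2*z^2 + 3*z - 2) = -4*z^5 - 26*z^4 - 34*z^3 + 26*z^2 + 35*z - 18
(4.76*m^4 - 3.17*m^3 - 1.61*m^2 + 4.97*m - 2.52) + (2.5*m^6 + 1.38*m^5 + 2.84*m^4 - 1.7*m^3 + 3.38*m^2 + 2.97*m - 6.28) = 2.5*m^6 + 1.38*m^5 + 7.6*m^4 - 4.87*m^3 + 1.77*m^2 + 7.94*m - 8.8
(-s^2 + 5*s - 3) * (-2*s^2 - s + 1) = 2*s^4 - 9*s^3 + 8*s - 3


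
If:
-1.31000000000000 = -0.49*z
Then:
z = 2.67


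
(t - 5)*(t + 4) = t^2 - t - 20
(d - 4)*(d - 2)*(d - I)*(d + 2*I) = d^4 - 6*d^3 + I*d^3 + 10*d^2 - 6*I*d^2 - 12*d + 8*I*d + 16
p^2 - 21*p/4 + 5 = (p - 4)*(p - 5/4)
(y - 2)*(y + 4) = y^2 + 2*y - 8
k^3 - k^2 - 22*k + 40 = (k - 4)*(k - 2)*(k + 5)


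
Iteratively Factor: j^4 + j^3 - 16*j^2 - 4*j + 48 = (j + 4)*(j^3 - 3*j^2 - 4*j + 12) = (j + 2)*(j + 4)*(j^2 - 5*j + 6) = (j - 3)*(j + 2)*(j + 4)*(j - 2)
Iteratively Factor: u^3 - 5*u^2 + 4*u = (u)*(u^2 - 5*u + 4) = u*(u - 4)*(u - 1)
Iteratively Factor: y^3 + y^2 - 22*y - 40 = (y + 4)*(y^2 - 3*y - 10) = (y - 5)*(y + 4)*(y + 2)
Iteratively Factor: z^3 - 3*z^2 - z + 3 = (z - 1)*(z^2 - 2*z - 3) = (z - 3)*(z - 1)*(z + 1)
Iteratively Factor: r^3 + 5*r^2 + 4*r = (r + 1)*(r^2 + 4*r) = (r + 1)*(r + 4)*(r)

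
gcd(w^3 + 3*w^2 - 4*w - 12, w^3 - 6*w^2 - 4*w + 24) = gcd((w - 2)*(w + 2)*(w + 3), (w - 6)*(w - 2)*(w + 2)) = w^2 - 4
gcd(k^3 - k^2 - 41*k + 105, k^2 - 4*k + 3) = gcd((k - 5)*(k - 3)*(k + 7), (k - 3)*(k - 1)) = k - 3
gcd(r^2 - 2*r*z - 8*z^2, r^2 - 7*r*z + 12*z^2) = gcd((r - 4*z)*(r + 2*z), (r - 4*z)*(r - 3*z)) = -r + 4*z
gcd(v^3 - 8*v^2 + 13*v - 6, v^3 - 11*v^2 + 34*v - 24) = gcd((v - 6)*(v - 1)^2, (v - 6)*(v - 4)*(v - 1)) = v^2 - 7*v + 6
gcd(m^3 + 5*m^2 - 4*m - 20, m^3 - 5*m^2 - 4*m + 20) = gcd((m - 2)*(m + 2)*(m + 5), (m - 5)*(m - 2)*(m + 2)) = m^2 - 4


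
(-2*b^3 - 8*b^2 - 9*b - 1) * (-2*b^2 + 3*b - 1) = 4*b^5 + 10*b^4 - 4*b^3 - 17*b^2 + 6*b + 1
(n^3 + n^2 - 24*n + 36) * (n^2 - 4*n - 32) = n^5 - 3*n^4 - 60*n^3 + 100*n^2 + 624*n - 1152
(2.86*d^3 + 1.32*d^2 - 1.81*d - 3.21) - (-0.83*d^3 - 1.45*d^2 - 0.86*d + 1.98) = 3.69*d^3 + 2.77*d^2 - 0.95*d - 5.19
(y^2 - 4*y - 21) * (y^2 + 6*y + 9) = y^4 + 2*y^3 - 36*y^2 - 162*y - 189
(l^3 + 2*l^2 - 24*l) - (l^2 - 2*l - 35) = l^3 + l^2 - 22*l + 35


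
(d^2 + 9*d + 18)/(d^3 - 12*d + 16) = (d^2 + 9*d + 18)/(d^3 - 12*d + 16)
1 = 1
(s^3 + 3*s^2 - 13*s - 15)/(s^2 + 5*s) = s - 2 - 3/s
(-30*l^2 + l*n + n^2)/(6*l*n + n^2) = (-5*l + n)/n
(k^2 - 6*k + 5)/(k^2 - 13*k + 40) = (k - 1)/(k - 8)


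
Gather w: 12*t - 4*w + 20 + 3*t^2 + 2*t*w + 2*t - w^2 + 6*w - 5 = 3*t^2 + 14*t - w^2 + w*(2*t + 2) + 15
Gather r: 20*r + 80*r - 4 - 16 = 100*r - 20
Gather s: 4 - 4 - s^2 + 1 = 1 - s^2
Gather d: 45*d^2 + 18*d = 45*d^2 + 18*d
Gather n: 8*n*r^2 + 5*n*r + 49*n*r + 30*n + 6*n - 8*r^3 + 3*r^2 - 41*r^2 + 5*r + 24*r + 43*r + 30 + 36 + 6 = n*(8*r^2 + 54*r + 36) - 8*r^3 - 38*r^2 + 72*r + 72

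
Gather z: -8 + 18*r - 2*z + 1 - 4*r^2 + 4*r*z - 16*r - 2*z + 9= -4*r^2 + 2*r + z*(4*r - 4) + 2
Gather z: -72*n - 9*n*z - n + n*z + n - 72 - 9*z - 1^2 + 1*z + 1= -72*n + z*(-8*n - 8) - 72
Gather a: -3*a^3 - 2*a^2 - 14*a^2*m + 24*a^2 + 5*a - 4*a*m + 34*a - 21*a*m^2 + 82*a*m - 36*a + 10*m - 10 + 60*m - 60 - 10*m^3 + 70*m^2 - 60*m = -3*a^3 + a^2*(22 - 14*m) + a*(-21*m^2 + 78*m + 3) - 10*m^3 + 70*m^2 + 10*m - 70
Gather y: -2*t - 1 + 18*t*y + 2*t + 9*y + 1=y*(18*t + 9)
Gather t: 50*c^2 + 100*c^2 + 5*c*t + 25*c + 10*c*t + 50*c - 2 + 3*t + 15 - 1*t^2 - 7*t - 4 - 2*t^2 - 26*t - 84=150*c^2 + 75*c - 3*t^2 + t*(15*c - 30) - 75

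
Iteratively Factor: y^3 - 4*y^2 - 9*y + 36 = (y + 3)*(y^2 - 7*y + 12) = (y - 4)*(y + 3)*(y - 3)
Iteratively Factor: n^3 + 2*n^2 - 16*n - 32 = (n + 2)*(n^2 - 16) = (n - 4)*(n + 2)*(n + 4)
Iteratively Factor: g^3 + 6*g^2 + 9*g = (g + 3)*(g^2 + 3*g) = (g + 3)^2*(g)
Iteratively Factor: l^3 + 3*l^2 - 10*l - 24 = (l + 2)*(l^2 + l - 12) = (l - 3)*(l + 2)*(l + 4)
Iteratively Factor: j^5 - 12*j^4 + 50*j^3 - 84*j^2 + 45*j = (j - 5)*(j^4 - 7*j^3 + 15*j^2 - 9*j) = j*(j - 5)*(j^3 - 7*j^2 + 15*j - 9) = j*(j - 5)*(j - 3)*(j^2 - 4*j + 3) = j*(j - 5)*(j - 3)*(j - 1)*(j - 3)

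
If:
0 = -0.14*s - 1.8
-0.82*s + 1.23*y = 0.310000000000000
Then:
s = -12.86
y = -8.32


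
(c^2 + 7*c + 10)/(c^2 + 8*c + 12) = (c + 5)/(c + 6)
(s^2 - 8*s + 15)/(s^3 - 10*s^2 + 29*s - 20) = (s - 3)/(s^2 - 5*s + 4)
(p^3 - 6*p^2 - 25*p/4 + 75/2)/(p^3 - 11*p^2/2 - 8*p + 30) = (p - 5/2)/(p - 2)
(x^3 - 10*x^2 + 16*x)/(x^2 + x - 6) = x*(x - 8)/(x + 3)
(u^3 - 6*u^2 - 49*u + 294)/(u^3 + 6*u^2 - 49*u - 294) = (u - 6)/(u + 6)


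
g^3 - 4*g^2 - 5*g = g*(g - 5)*(g + 1)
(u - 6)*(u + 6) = u^2 - 36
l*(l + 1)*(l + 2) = l^3 + 3*l^2 + 2*l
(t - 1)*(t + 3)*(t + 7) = t^3 + 9*t^2 + 11*t - 21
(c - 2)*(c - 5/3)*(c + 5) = c^3 + 4*c^2/3 - 15*c + 50/3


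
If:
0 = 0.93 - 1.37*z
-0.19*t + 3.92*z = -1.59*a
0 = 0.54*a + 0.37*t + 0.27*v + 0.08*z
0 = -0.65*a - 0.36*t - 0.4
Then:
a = -1.49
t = 1.57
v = 0.62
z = 0.68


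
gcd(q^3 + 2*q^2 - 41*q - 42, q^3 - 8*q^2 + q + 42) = 1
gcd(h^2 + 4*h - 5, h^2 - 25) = h + 5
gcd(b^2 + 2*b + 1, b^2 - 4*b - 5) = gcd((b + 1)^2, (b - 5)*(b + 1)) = b + 1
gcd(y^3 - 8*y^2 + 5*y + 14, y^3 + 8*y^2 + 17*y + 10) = y + 1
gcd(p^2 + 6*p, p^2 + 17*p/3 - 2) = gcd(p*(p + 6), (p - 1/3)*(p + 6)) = p + 6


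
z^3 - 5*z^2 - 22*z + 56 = (z - 7)*(z - 2)*(z + 4)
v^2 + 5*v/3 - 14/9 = (v - 2/3)*(v + 7/3)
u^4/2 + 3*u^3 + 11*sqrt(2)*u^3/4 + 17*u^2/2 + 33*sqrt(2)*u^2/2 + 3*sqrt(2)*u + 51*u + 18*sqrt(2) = (u/2 + sqrt(2))*(u + 6)*(u + sqrt(2)/2)*(u + 3*sqrt(2))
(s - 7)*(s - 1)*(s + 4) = s^3 - 4*s^2 - 25*s + 28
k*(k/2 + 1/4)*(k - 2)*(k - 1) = k^4/2 - 5*k^3/4 + k^2/4 + k/2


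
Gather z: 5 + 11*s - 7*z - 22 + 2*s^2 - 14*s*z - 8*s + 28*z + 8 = 2*s^2 + 3*s + z*(21 - 14*s) - 9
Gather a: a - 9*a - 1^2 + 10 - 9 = -8*a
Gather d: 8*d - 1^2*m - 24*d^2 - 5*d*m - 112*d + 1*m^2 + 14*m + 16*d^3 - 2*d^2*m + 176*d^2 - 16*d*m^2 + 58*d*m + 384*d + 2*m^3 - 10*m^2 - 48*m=16*d^3 + d^2*(152 - 2*m) + d*(-16*m^2 + 53*m + 280) + 2*m^3 - 9*m^2 - 35*m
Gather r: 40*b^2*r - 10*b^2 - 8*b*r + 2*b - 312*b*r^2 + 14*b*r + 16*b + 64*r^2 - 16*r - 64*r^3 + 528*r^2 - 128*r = -10*b^2 + 18*b - 64*r^3 + r^2*(592 - 312*b) + r*(40*b^2 + 6*b - 144)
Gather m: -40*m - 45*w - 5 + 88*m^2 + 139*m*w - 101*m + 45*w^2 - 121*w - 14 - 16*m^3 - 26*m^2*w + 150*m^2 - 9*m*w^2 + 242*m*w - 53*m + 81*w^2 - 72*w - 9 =-16*m^3 + m^2*(238 - 26*w) + m*(-9*w^2 + 381*w - 194) + 126*w^2 - 238*w - 28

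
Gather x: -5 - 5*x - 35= -5*x - 40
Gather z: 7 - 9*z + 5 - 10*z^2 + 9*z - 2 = 10 - 10*z^2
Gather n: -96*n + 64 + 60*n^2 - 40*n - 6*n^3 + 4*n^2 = -6*n^3 + 64*n^2 - 136*n + 64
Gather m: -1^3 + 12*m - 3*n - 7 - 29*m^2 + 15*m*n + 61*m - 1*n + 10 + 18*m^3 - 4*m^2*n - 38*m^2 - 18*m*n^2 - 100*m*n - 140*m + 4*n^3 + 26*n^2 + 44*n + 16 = 18*m^3 + m^2*(-4*n - 67) + m*(-18*n^2 - 85*n - 67) + 4*n^3 + 26*n^2 + 40*n + 18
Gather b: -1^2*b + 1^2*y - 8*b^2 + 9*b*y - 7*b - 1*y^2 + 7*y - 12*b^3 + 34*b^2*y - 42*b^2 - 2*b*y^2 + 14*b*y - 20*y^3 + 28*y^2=-12*b^3 + b^2*(34*y - 50) + b*(-2*y^2 + 23*y - 8) - 20*y^3 + 27*y^2 + 8*y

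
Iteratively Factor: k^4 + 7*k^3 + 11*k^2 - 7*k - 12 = (k + 4)*(k^3 + 3*k^2 - k - 3) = (k + 3)*(k + 4)*(k^2 - 1) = (k + 1)*(k + 3)*(k + 4)*(k - 1)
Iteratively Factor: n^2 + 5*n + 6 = (n + 3)*(n + 2)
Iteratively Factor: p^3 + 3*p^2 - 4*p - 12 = (p - 2)*(p^2 + 5*p + 6) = (p - 2)*(p + 3)*(p + 2)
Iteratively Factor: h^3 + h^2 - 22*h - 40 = (h - 5)*(h^2 + 6*h + 8) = (h - 5)*(h + 2)*(h + 4)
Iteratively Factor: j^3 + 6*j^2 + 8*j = (j + 2)*(j^2 + 4*j) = (j + 2)*(j + 4)*(j)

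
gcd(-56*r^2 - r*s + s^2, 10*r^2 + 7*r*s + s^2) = 1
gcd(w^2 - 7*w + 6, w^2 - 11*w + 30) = w - 6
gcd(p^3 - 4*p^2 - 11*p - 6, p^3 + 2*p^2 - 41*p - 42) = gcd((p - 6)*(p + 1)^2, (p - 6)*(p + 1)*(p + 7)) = p^2 - 5*p - 6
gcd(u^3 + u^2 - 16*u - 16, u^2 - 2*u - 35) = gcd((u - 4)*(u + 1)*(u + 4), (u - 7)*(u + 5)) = 1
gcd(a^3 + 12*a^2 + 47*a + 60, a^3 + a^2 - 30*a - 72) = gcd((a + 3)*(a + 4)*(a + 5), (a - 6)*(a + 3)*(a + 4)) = a^2 + 7*a + 12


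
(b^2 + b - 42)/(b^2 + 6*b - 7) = (b - 6)/(b - 1)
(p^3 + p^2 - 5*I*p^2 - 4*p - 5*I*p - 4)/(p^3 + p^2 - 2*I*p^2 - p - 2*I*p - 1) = (p - 4*I)/(p - I)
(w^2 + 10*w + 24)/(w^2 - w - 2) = (w^2 + 10*w + 24)/(w^2 - w - 2)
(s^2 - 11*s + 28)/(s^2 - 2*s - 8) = (s - 7)/(s + 2)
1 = 1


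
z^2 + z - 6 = (z - 2)*(z + 3)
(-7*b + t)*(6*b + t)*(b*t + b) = -42*b^3*t - 42*b^3 - b^2*t^2 - b^2*t + b*t^3 + b*t^2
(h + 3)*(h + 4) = h^2 + 7*h + 12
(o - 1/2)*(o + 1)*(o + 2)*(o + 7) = o^4 + 19*o^3/2 + 18*o^2 + 5*o/2 - 7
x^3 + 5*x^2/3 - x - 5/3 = (x - 1)*(x + 1)*(x + 5/3)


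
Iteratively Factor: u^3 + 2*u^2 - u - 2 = (u - 1)*(u^2 + 3*u + 2) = (u - 1)*(u + 1)*(u + 2)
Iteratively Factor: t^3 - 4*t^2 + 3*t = (t - 1)*(t^2 - 3*t) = t*(t - 1)*(t - 3)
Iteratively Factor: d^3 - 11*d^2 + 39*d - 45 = (d - 3)*(d^2 - 8*d + 15) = (d - 5)*(d - 3)*(d - 3)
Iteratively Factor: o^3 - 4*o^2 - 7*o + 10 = (o + 2)*(o^2 - 6*o + 5) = (o - 1)*(o + 2)*(o - 5)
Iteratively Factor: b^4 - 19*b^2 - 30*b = (b)*(b^3 - 19*b - 30) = b*(b - 5)*(b^2 + 5*b + 6) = b*(b - 5)*(b + 2)*(b + 3)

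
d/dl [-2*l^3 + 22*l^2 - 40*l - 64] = -6*l^2 + 44*l - 40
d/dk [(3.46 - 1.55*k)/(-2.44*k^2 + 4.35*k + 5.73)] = (-3.782*k^2 + 16.8848*k - 23.9325)/(5.9536*k^4 - 21.228*k^3 - 9.03990000000001*k^2 + 49.851*k + 32.8329)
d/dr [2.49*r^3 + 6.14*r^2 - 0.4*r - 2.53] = 7.47*r^2 + 12.28*r - 0.4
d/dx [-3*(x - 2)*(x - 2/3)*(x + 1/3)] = -9*x^2 + 14*x - 4/3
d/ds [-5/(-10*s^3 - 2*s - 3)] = 10*(-15*s^2 - 1)/(10*s^3 + 2*s + 3)^2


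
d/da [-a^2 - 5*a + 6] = -2*a - 5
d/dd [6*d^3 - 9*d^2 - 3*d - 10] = 18*d^2 - 18*d - 3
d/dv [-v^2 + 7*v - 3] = 7 - 2*v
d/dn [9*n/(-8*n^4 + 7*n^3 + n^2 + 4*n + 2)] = 9*(24*n^4 - 14*n^3 - n^2 + 2)/(64*n^8 - 112*n^7 + 33*n^6 - 50*n^5 + 25*n^4 + 36*n^3 + 20*n^2 + 16*n + 4)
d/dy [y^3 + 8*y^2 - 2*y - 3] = 3*y^2 + 16*y - 2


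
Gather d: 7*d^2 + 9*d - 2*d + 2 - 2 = 7*d^2 + 7*d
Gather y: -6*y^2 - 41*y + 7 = -6*y^2 - 41*y + 7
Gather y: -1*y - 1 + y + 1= 0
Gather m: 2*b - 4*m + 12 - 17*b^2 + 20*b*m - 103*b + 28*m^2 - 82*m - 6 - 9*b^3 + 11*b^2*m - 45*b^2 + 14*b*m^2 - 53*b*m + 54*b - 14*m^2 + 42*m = -9*b^3 - 62*b^2 - 47*b + m^2*(14*b + 14) + m*(11*b^2 - 33*b - 44) + 6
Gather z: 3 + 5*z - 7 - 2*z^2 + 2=-2*z^2 + 5*z - 2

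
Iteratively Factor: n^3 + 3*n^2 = (n + 3)*(n^2) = n*(n + 3)*(n)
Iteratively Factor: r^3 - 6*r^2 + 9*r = (r - 3)*(r^2 - 3*r) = (r - 3)^2*(r)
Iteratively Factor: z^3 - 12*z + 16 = (z - 2)*(z^2 + 2*z - 8) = (z - 2)^2*(z + 4)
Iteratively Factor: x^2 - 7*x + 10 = (x - 2)*(x - 5)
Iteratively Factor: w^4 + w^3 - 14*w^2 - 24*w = (w + 3)*(w^3 - 2*w^2 - 8*w) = (w - 4)*(w + 3)*(w^2 + 2*w) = w*(w - 4)*(w + 3)*(w + 2)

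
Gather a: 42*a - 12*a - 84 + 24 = 30*a - 60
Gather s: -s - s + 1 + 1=2 - 2*s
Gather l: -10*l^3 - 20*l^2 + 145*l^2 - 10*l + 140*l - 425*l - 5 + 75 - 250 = -10*l^3 + 125*l^2 - 295*l - 180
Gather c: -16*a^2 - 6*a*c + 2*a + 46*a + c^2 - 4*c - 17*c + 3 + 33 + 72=-16*a^2 + 48*a + c^2 + c*(-6*a - 21) + 108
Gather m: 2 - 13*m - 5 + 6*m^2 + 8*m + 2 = 6*m^2 - 5*m - 1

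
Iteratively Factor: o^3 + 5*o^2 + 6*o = (o + 3)*(o^2 + 2*o) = o*(o + 3)*(o + 2)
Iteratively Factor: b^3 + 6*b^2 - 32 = (b + 4)*(b^2 + 2*b - 8) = (b + 4)^2*(b - 2)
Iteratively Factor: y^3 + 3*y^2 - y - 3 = (y + 3)*(y^2 - 1) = (y - 1)*(y + 3)*(y + 1)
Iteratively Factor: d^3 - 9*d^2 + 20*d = (d)*(d^2 - 9*d + 20) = d*(d - 4)*(d - 5)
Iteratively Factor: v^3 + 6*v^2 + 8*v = (v + 4)*(v^2 + 2*v) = (v + 2)*(v + 4)*(v)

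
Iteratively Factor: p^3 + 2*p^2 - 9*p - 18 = (p + 2)*(p^2 - 9) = (p + 2)*(p + 3)*(p - 3)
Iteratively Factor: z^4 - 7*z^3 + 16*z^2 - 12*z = (z - 3)*(z^3 - 4*z^2 + 4*z) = (z - 3)*(z - 2)*(z^2 - 2*z) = z*(z - 3)*(z - 2)*(z - 2)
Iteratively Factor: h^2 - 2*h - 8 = (h - 4)*(h + 2)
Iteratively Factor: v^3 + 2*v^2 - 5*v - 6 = (v + 1)*(v^2 + v - 6) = (v - 2)*(v + 1)*(v + 3)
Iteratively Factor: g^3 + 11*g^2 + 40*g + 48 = (g + 4)*(g^2 + 7*g + 12) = (g + 4)^2*(g + 3)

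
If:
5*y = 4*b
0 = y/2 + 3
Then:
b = -15/2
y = -6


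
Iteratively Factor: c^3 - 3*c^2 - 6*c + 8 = (c + 2)*(c^2 - 5*c + 4) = (c - 4)*(c + 2)*(c - 1)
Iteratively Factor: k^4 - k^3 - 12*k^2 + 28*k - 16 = (k + 4)*(k^3 - 5*k^2 + 8*k - 4) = (k - 1)*(k + 4)*(k^2 - 4*k + 4) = (k - 2)*(k - 1)*(k + 4)*(k - 2)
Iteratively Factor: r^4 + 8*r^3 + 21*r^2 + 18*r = (r)*(r^3 + 8*r^2 + 21*r + 18) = r*(r + 3)*(r^2 + 5*r + 6) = r*(r + 3)^2*(r + 2)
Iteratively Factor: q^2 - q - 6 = (q - 3)*(q + 2)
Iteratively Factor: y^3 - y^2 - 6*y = (y - 3)*(y^2 + 2*y) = (y - 3)*(y + 2)*(y)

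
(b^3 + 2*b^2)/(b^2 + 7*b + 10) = b^2/(b + 5)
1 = 1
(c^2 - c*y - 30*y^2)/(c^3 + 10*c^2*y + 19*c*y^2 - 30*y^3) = (-c + 6*y)/(-c^2 - 5*c*y + 6*y^2)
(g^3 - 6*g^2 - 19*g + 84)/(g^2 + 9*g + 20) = (g^2 - 10*g + 21)/(g + 5)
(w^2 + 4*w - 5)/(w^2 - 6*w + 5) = (w + 5)/(w - 5)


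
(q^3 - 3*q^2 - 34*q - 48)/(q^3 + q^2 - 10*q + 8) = (q^3 - 3*q^2 - 34*q - 48)/(q^3 + q^2 - 10*q + 8)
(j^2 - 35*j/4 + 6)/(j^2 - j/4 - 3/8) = 2*(j - 8)/(2*j + 1)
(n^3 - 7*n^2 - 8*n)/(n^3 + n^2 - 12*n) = (n^2 - 7*n - 8)/(n^2 + n - 12)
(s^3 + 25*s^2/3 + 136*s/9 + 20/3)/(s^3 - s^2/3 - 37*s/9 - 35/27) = 3*(3*s^2 + 20*s + 12)/(9*s^2 - 18*s - 7)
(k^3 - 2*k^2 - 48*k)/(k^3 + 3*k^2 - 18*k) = (k - 8)/(k - 3)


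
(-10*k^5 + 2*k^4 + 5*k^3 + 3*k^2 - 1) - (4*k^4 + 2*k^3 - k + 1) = -10*k^5 - 2*k^4 + 3*k^3 + 3*k^2 + k - 2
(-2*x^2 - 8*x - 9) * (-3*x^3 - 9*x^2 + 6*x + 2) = 6*x^5 + 42*x^4 + 87*x^3 + 29*x^2 - 70*x - 18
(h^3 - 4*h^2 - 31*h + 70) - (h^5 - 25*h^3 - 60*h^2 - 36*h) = -h^5 + 26*h^3 + 56*h^2 + 5*h + 70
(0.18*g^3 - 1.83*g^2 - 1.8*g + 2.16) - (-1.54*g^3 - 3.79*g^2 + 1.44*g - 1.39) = 1.72*g^3 + 1.96*g^2 - 3.24*g + 3.55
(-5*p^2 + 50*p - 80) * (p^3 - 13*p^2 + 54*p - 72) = -5*p^5 + 115*p^4 - 1000*p^3 + 4100*p^2 - 7920*p + 5760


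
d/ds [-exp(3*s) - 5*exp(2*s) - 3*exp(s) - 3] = (-3*exp(2*s) - 10*exp(s) - 3)*exp(s)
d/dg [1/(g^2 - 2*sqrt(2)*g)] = 2*(-g + sqrt(2))/(g^2*(g - 2*sqrt(2))^2)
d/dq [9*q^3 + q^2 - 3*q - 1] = 27*q^2 + 2*q - 3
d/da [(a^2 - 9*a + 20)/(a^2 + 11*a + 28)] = 4*(5*a^2 + 4*a - 118)/(a^4 + 22*a^3 + 177*a^2 + 616*a + 784)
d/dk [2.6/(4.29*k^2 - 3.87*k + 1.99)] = (10.062 - 22.308*k)/(4.29*k^2 - 3.87*k + 1.99)^2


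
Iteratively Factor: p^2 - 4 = (p + 2)*(p - 2)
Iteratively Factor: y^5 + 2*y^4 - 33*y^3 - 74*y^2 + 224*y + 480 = (y + 2)*(y^4 - 33*y^2 - 8*y + 240) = (y + 2)*(y + 4)*(y^3 - 4*y^2 - 17*y + 60) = (y - 5)*(y + 2)*(y + 4)*(y^2 + y - 12) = (y - 5)*(y + 2)*(y + 4)^2*(y - 3)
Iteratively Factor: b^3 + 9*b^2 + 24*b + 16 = (b + 1)*(b^2 + 8*b + 16) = (b + 1)*(b + 4)*(b + 4)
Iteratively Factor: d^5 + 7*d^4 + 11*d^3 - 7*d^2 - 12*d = (d - 1)*(d^4 + 8*d^3 + 19*d^2 + 12*d) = d*(d - 1)*(d^3 + 8*d^2 + 19*d + 12) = d*(d - 1)*(d + 3)*(d^2 + 5*d + 4) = d*(d - 1)*(d + 3)*(d + 4)*(d + 1)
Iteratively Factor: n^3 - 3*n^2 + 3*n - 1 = (n - 1)*(n^2 - 2*n + 1) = (n - 1)^2*(n - 1)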